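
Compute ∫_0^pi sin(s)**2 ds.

Use the identity sin^2(s) = (1 - cos(2*s))/2.
An antiderivative is F(s) = s/2 - sin(2*s)/4.
Then F(pi) - F(0) = (pi/2) - (0) = pi/2.

pi/2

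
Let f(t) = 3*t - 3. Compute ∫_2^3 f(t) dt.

9/2

By the power rule, an antiderivative is F(t) = 3*t**2/2 - 3*t.
Then F(3) - F(2) = (9/2) - (0) = 9/2.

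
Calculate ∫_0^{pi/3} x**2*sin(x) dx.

Integrate by parts twice (u = x^2, dv = sin(x) dx).
An antiderivative is F(x) = -x**2*cos(x) + 2*x*sin(x) + 2*cos(x).
Then F(pi/3) - F(0) = (-pi**2/18 + 1 + sqrt(3)*pi/3) - (2) = -1 - pi**2/18 + sqrt(3)*pi/3.

-1 - pi**2/18 + sqrt(3)*pi/3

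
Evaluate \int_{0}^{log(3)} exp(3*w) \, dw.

26/3

Let u = exp(w), so du = exp(w) dw. When w = 0, u = 1; when w = log(3), u = 3.
The integral becomes ∫ u**2 du from 1 to 3, with antiderivative u**3/3.
Back in w: F(w) = exp(3*w)/3.
Then F(log(3)) - F(0) = (9) - (1/3) = 26/3.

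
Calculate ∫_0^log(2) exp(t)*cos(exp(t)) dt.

Let u = exp(t), so du = exp(t) dt. When t = 0, u = 1; when t = log(2), u = 2.
The integral becomes ∫ cos(u) du from 1 to 2, with antiderivative sin(u).
Back in t: F(t) = sin(exp(t)).
Then F(log(2)) - F(0) = (sin(2)) - (sin(1)) = -sin(1) + sin(2).

-sin(1) + sin(2)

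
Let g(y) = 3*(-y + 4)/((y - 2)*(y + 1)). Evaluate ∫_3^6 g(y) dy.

-5*log(7) + 14*log(2)

Factor the denominator: y**2 - y - 2 = (y + 1)(y - 2).
Partial fractions: 3*(-y + 4)/((y - 2)*(y + 1)) = -5/(y + 1) + 2/(y - 2).
An antiderivative is F(y) = 2*log(y - 2) - 5*log(y + 1).
Then F(6) - F(3) = (-5*log(7) + 4*log(2)) - (-10*log(2)) = -5*log(7) + 14*log(2).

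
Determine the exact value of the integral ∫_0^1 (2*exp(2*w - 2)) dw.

1 - exp(-2)

Let u = 2*w - 2, so du = 2 dw. When w = 0, u = -2; when w = 1, u = 0.
The integral becomes ∫ exp(u) du from -2 to 0, with antiderivative exp(u).
Back in w: F(w) = exp(2*w - 2).
Then F(1) - F(0) = (1) - (exp(-2)) = 1 - exp(-2).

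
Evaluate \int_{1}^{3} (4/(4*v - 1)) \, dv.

log(11/3)

An antiderivative is F(v) = log(4*v - 1).
Then F(3) - F(1) = (log(11)) - (log(3)) = log(11/3).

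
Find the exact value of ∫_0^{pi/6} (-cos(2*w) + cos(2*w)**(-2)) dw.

An antiderivative is F(w) = -sin(2*w)/2 + tan(2*w)/2.
Then F(pi/6) - F(0) = (sqrt(3)/4) - (0) = sqrt(3)/4.

sqrt(3)/4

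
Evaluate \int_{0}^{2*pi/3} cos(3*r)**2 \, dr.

pi/3

Use the identity cos^2(3*r) = (1 + cos(6*r))/2.
An antiderivative is F(r) = r/2 + sin(6*r)/12.
Then F(2*pi/3) - F(0) = (pi/3) - (0) = pi/3.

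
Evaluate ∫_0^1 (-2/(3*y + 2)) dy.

An antiderivative is F(y) = -2*log(3*y + 2)/3.
Then F(1) - F(0) = (-2*log(5)/3) - (-2*log(2)/3) = -2*log(5)/3 + 2*log(2)/3.

-2*log(5)/3 + 2*log(2)/3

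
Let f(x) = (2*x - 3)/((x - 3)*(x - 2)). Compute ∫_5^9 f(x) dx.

log(81/7)

Factor the denominator: x**2 - 5*x + 6 = (x - 2)(x - 3).
Partial fractions: (2*x - 3)/((x - 3)*(x - 2)) = -1/(x - 2) + 3/(x - 3).
An antiderivative is F(x) = 3*log(x - 3) - log(x - 2).
Then F(9) - F(5) = (-log(7) + 3*log(2) + 3*log(3)) - (log(8/3)) = log(81/7).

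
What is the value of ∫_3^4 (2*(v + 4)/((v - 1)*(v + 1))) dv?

Factor the denominator: v**2 - 1 = (v + 1)(v - 1).
Partial fractions: 2*(v + 4)/((v - 1)*(v + 1)) = -3/(v + 1) + 5/(v - 1).
An antiderivative is F(v) = 5*log(v - 1) - 3*log(v + 1).
Then F(4) - F(3) = (-3*log(5) + 5*log(3)) - (-log(2)) = -3*log(5) + log(2) + 5*log(3).

-3*log(5) + log(2) + 5*log(3)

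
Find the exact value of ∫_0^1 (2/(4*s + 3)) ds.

An antiderivative is F(s) = log(4*s + 3)/2.
Then F(1) - F(0) = (log(7)/2) - (log(3)/2) = -log(3)/2 + log(7)/2.

-log(3)/2 + log(7)/2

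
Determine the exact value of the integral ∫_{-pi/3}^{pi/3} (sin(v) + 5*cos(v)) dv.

5*sqrt(3)

An antiderivative is F(v) = 5*sin(v) - cos(v).
Then F(pi/3) - F(-pi/3) = (-1/2 + 5*sqrt(3)/2) - (-5*sqrt(3)/2 - 1/2) = 5*sqrt(3).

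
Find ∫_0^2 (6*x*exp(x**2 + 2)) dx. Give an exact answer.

Let u = x**2 + 2, so du = 2*x dx. When x = 0, u = 2; when x = 2, u = 6.
The integral becomes 3·∫ exp(u) du from 2 to 6, with antiderivative 3*exp(u).
Back in x: F(x) = 3*exp(x**2 + 2).
Then F(2) - F(0) = (3*exp(6)) - (3*exp(2)) = -3*(1 - exp(4))*exp(2).

-3*(1 - exp(4))*exp(2)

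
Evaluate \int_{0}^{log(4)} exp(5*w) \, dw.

1023/5

Let u = exp(w), so du = exp(w) dw. When w = 0, u = 1; when w = log(4), u = 4.
The integral becomes ∫ u**4 du from 1 to 4, with antiderivative u**5/5.
Back in w: F(w) = exp(5*w)/5.
Then F(log(4)) - F(0) = (1024/5) - (1/5) = 1023/5.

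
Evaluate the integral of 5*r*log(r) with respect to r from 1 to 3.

Integrate by parts once (u = ln r, dv = 5*r dr).
An antiderivative is F(r) = 5*r**2*(2*log(r) - 1)/4.
Then F(3) - F(1) = (-45/4 + 45*log(3)/2) - (-5/4) = -10 + 45*log(3)/2.

-10 + 45*log(3)/2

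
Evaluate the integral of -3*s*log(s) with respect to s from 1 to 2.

9/4 - log(64)

Integrate by parts once (u = ln s, dv = -3*s ds).
An antiderivative is F(s) = -3*s**2*(2*log(s) - 1)/4.
Then F(2) - F(1) = (3 - log(64)) - (3/4) = 9/4 - log(64).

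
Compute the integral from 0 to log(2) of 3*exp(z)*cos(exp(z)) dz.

Let u = exp(z), so du = exp(z) dz. When z = 0, u = 1; when z = log(2), u = 2.
The integral becomes 3·∫ cos(u) du from 1 to 2, with antiderivative 3*sin(u).
Back in z: F(z) = 3*sin(exp(z)).
Then F(log(2)) - F(0) = (3*sin(2)) - (3*sin(1)) = -3*sin(1) + 3*sin(2).

-3*sin(1) + 3*sin(2)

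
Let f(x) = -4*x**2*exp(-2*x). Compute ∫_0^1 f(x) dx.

Integrate by parts twice (u = x^2, dv = -4*exp(-2*x) dx).
An antiderivative is F(x) = (2*x**2 + 2*x + 1)*exp(-2*x).
Then F(1) - F(0) = (5*exp(-2)) - (1) = -1 + 5*exp(-2).

-1 + 5*exp(-2)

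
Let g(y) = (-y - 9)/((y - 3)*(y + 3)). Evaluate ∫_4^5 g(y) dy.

log(2/7)

Factor the denominator: y**2 - 9 = (y + 3)(y - 3).
Partial fractions: (-y - 9)/((y - 3)*(y + 3)) = 1/(y + 3) - 2/(y - 3).
An antiderivative is F(y) = -2*log(y - 3) + log(y + 3).
Then F(5) - F(4) = (log(2)) - (log(7)) = log(2/7).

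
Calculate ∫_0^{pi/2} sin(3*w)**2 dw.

pi/4

Use the identity sin^2(3*w) = (1 - cos(6*w))/2.
An antiderivative is F(w) = w/2 - sin(6*w)/12.
Then F(pi/2) - F(0) = (pi/4) - (0) = pi/4.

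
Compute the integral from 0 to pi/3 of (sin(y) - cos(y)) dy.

An antiderivative is F(y) = -sin(y) - cos(y).
Then F(pi/3) - F(0) = (-sqrt(3)/2 - 1/2) - (-1) = 1/2 - sqrt(3)/2.

1/2 - sqrt(3)/2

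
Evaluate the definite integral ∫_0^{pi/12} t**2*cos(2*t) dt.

-1/8 + pi**2/576 + sqrt(3)*pi/48

Integrate by parts twice (u = t^2, dv = cos(2*t) dt).
An antiderivative is F(t) = t**2*sin(2*t)/2 + t*cos(2*t)/2 - sin(2*t)/4.
Then F(pi/12) - F(0) = (-1/8 + pi**2/576 + sqrt(3)*pi/48) - (0) = -1/8 + pi**2/576 + sqrt(3)*pi/48.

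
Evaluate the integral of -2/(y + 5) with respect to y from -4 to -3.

An antiderivative is F(y) = -2*log(y + 5).
Then F(-3) - F(-4) = (-log(4)) - (0) = -log(4).

-log(4)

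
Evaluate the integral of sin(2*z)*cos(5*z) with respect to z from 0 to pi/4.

Use the identity sin(2*z)cos(5*z) = [sin(7*z) + sin(-3*z)]/2.
An antiderivative is F(z) = cos(3*z)/6 - cos(7*z)/14.
Then F(pi/4) - F(0) = (-5*sqrt(2)/42) - (2/21) = -5*sqrt(2)/42 - 2/21.

-5*sqrt(2)/42 - 2/21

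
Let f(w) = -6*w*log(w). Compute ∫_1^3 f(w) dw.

Integrate by parts once (u = ln w, dv = -6*w dw).
An antiderivative is F(w) = -3*w**2*(2*log(w) - 1)/2.
Then F(3) - F(1) = (27/2 - 27*log(3)) - (3/2) = 12 - 27*log(3).

12 - 27*log(3)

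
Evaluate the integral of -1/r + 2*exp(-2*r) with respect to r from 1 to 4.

An antiderivative is F(r) = -log(r) - exp(-2*r).
Then F(4) - F(1) = ((-log(4**exp(8)) - 1)*exp(-8)) - (-exp(-2)) = (-log(4**exp(8)) - 1 + exp(6))*exp(-8).

(-log(4**exp(8)) - 1 + exp(6))*exp(-8)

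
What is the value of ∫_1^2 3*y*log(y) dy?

Integrate by parts once (u = ln y, dv = 3*y dy).
An antiderivative is F(y) = 3*y**2*(2*log(y) - 1)/4.
Then F(2) - F(1) = (-3 + log(64)) - (-3/4) = -9/4 + log(64).

-9/4 + log(64)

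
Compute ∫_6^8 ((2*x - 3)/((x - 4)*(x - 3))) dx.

-3*log(5) + 3*log(3) + 5*log(2)

Factor the denominator: x**2 - 7*x + 12 = (x - 3)(x - 4).
Partial fractions: (2*x - 3)/((x - 4)*(x - 3)) = -3/(x - 3) + 5/(x - 4).
An antiderivative is F(x) = 5*log(x - 4) - 3*log(x - 3).
Then F(8) - F(6) = (-3*log(5) + 10*log(2)) - (log(32/27)) = -3*log(5) + 3*log(3) + 5*log(2).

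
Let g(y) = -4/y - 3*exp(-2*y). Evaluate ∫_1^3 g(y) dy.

-4*log(3) - 3*exp(-2)/2 + 3*exp(-6)/2

An antiderivative is F(y) = -4*log(y) + 3*exp(-2*y)/2.
Then F(3) - F(1) = (-4*log(3) + 3*exp(-6)/2) - (3*exp(-2)/2) = -4*log(3) - 3*exp(-2)/2 + 3*exp(-6)/2.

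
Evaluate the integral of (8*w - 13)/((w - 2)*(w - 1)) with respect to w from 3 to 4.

-2*log(2) + 5*log(3)

Factor the denominator: w**2 - 3*w + 2 = (w - 1)(w - 2).
Partial fractions: (8*w - 13)/((w - 2)*(w - 1)) = 5/(w - 1) + 3/(w - 2).
An antiderivative is F(w) = 3*log(w - 2) + 5*log(w - 1).
Then F(4) - F(3) = (3*log(2) + 5*log(3)) - (log(32)) = -2*log(2) + 5*log(3).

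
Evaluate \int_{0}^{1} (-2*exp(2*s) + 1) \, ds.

An antiderivative is F(s) = -exp(2*s) + s.
Then F(1) - F(0) = (1 - exp(2)) - (-1) = 2 - exp(2).

2 - exp(2)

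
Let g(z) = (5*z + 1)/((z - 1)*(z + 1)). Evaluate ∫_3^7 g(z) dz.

Factor the denominator: z**2 - 1 = (z + 1)(z - 1).
Partial fractions: (5*z + 1)/((z - 1)*(z + 1)) = 2/(z + 1) + 3/(z - 1).
An antiderivative is F(z) = 3*log(z - 1) + 2*log(z + 1).
Then F(7) - F(3) = (3*log(3) + 9*log(2)) - (7*log(2)) = 2*log(2) + 3*log(3).

2*log(2) + 3*log(3)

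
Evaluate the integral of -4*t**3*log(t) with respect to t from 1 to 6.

-1296*log(3) - 1296*log(2) + 1295/4

Integrate by parts once (u = ln t, dv = -4*t**3 dt).
An antiderivative is F(t) = -t**4*(4*log(t) - 1)/4.
Then F(6) - F(1) = (-1296*log(3) - 1296*log(2) + 324) - (1/4) = -1296*log(3) - 1296*log(2) + 1295/4.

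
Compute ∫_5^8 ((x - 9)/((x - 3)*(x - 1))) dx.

-3*log(5) - 5*log(2) + 4*log(7)

Factor the denominator: x**2 - 4*x + 3 = (x - 1)(x - 3).
Partial fractions: (x - 9)/((x - 3)*(x - 1)) = 4/(x - 1) - 3/(x - 3).
An antiderivative is F(x) = -3*log(x - 3) + 4*log(x - 1).
Then F(8) - F(5) = (-3*log(5) + 4*log(7)) - (log(32)) = -3*log(5) - 5*log(2) + 4*log(7).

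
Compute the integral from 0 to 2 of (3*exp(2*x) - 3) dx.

-15/2 + 3*exp(4)/2

An antiderivative is F(x) = 3*exp(2*x)/2 - 3*x.
Then F(2) - F(0) = (-6 + 3*exp(4)/2) - (3/2) = -15/2 + 3*exp(4)/2.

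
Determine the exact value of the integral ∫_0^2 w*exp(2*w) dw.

1/4 + 3*exp(4)/4

Integrate by parts once (u = w, dv = exp(2*w) dw).
An antiderivative is F(w) = (2*w - 1)*exp(2*w)/4.
Then F(2) - F(0) = (3*exp(4)/4) - (-1/4) = 1/4 + 3*exp(4)/4.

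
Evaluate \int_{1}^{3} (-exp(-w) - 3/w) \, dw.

An antiderivative is F(w) = -3*log(w) + exp(-w).
Then F(3) - F(1) = (-3*log(3) + exp(-3)) - (exp(-1)) = -3*log(3) - exp(-1) + exp(-3).

-3*log(3) - exp(-1) + exp(-3)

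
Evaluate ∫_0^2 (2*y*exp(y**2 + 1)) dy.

-exp(1) + exp(5)

Let u = y**2 + 1, so du = 2*y dy. When y = 0, u = 1; when y = 2, u = 5.
The integral becomes ∫ exp(u) du from 1 to 5, with antiderivative exp(u).
Back in y: F(y) = exp(y**2 + 1).
Then F(2) - F(0) = (exp(5)) - (exp(1)) = -exp(1) + exp(5).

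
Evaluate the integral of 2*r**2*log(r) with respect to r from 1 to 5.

-248/9 + 250*log(5)/3

Integrate by parts once (u = ln r, dv = 2*r**2 dr).
An antiderivative is F(r) = 2*r**3*(3*log(r) - 1)/9.
Then F(5) - F(1) = (-250/9 + 250*log(5)/3) - (-2/9) = -248/9 + 250*log(5)/3.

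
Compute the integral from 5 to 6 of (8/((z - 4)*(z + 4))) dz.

log(9/5)

Factor the denominator: z**2 - 16 = (z + 4)(z - 4).
Partial fractions: 8/((z - 4)*(z + 4)) = -1/(z + 4) + 1/(z - 4).
An antiderivative is F(z) = log(z - 4) - log(z + 4).
Then F(6) - F(5) = (-log(5)) - (-log(9)) = log(9/5).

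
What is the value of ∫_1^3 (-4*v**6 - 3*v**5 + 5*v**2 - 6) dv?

-33218/21

By the power rule, an antiderivative is F(v) = -4*v**7/7 - v**6/2 + 5*v**3/3 - 6*v.
Then F(3) - F(1) = (-22221/14) - (-227/42) = -33218/21.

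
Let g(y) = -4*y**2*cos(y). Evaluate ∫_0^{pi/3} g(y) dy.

-4*pi/3 - 2*sqrt(3)*pi**2/9 + 4*sqrt(3)

Integrate by parts twice (u = y^2, dv = -4*cos(y) dy).
An antiderivative is F(y) = -4*y**2*sin(y) - 8*y*cos(y) + 8*sin(y).
Then F(pi/3) - F(0) = (-4*pi/3 - 2*sqrt(3)*pi**2/9 + 4*sqrt(3)) - (0) = -4*pi/3 - 2*sqrt(3)*pi**2/9 + 4*sqrt(3).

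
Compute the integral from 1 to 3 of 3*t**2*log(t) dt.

Integrate by parts once (u = ln t, dv = 3*t**2 dt).
An antiderivative is F(t) = t**3*(3*log(t) - 1)/3.
Then F(3) - F(1) = (-9 + 27*log(3)) - (-1/3) = -26/3 + 27*log(3).

-26/3 + 27*log(3)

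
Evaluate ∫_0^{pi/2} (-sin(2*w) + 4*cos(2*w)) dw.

-1

An antiderivative is F(w) = 2*sin(2*w) + cos(2*w)/2.
Then F(pi/2) - F(0) = (-1/2) - (1/2) = -1.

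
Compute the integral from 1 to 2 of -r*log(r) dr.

3/4 - log(4)

Integrate by parts once (u = ln r, dv = -r dr).
An antiderivative is F(r) = -r**2*(2*log(r) - 1)/4.
Then F(2) - F(1) = (1 - log(4)) - (1/4) = 3/4 - log(4).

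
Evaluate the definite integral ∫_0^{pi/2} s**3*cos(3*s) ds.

-pi**3/24 + 2/27 + pi/9

Integrate by parts 3 times (u = s^3, dv = cos(3*s) ds).
An antiderivative is F(s) = s**3*sin(3*s)/3 + s**2*cos(3*s)/3 - 2*s*sin(3*s)/9 - 2*cos(3*s)/27.
Then F(pi/2) - F(0) = (-pi**3/24 + pi/9) - (-2/27) = -pi**3/24 + 2/27 + pi/9.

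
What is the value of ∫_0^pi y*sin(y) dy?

pi

Integrate by parts once (u = y, dv = sin(y) dy).
An antiderivative is F(y) = -y*cos(y) + sin(y).
Then F(pi) - F(0) = (pi) - (0) = pi.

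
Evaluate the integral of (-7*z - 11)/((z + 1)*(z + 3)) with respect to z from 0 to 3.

-9*log(2)

Factor the denominator: z**2 + 4*z + 3 = (z + 3)(z + 1).
Partial fractions: (-7*z - 11)/((z + 1)*(z + 3)) = -5/(z + 3) - 2/(z + 1).
An antiderivative is F(z) = -2*log(z + 1) - 5*log(z + 3).
Then F(3) - F(0) = (-9*log(2) - 5*log(3)) - (-5*log(3)) = -9*log(2).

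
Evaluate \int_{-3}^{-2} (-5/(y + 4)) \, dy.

An antiderivative is F(y) = -5*log(y + 4).
Then F(-2) - F(-3) = (-log(32)) - (0) = -log(32).

-log(32)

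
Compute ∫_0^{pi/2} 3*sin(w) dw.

An antiderivative is F(w) = -3*cos(w).
Then F(pi/2) - F(0) = (0) - (-3) = 3.

3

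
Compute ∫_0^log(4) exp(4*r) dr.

255/4

Let u = exp(r), so du = exp(r) dr. When r = 0, u = 1; when r = log(4), u = 4.
The integral becomes ∫ u**3 du from 1 to 4, with antiderivative u**4/4.
Back in r: F(r) = exp(4*r)/4.
Then F(log(4)) - F(0) = (64) - (1/4) = 255/4.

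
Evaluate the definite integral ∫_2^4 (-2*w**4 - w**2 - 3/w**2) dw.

-24973/60

By the power rule, an antiderivative is F(w) = -2*w**5/5 - w**3/3 + 3/w.
Then F(4) - F(2) = (-25811/60) - (-419/30) = -24973/60.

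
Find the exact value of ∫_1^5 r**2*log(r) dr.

-124/9 + 125*log(5)/3

Integrate by parts once (u = ln r, dv = r**2 dr).
An antiderivative is F(r) = r**3*(3*log(r) - 1)/9.
Then F(5) - F(1) = (-125/9 + 125*log(5)/3) - (-1/9) = -124/9 + 125*log(5)/3.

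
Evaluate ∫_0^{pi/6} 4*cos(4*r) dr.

An antiderivative is F(r) = sin(4*r).
Then F(pi/6) - F(0) = (sqrt(3)/2) - (0) = sqrt(3)/2.

sqrt(3)/2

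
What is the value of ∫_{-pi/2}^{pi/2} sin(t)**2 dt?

Use the identity sin^2(t) = (1 - cos(2*t))/2.
An antiderivative is F(t) = t/2 - sin(2*t)/4.
Then F(pi/2) - F(-pi/2) = (pi/4) - (-pi/4) = pi/2.

pi/2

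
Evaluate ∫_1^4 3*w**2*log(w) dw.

-21 + 128*log(2)

Integrate by parts once (u = ln w, dv = 3*w**2 dw).
An antiderivative is F(w) = w**3*(3*log(w) - 1)/3.
Then F(4) - F(1) = (-64/3 + 128*log(2)) - (-1/3) = -21 + 128*log(2).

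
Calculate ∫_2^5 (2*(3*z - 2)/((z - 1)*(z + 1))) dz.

Factor the denominator: z**2 - 1 = (z + 1)(z - 1).
Partial fractions: 2*(3*z - 2)/((z - 1)*(z + 1)) = 5/(z + 1) + 1/(z - 1).
An antiderivative is F(z) = log(z - 1) + 5*log(z + 1).
Then F(5) - F(2) = (7*log(2) + 5*log(3)) - (5*log(3)) = 7*log(2).

7*log(2)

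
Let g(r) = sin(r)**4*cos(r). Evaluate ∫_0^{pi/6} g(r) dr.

1/160

Let u = sin(r), so du = cos(r) dr. When r = 0, u = 0; when r = pi/6, u = 1/2.
The integral becomes ∫ u**4 du from 0 to 1/2, with antiderivative u**5/5.
Back in r: F(r) = sin(r)**5/5.
Then F(pi/6) - F(0) = (1/160) - (0) = 1/160.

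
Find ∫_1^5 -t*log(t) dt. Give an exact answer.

Integrate by parts once (u = ln t, dv = -t dt).
An antiderivative is F(t) = -t**2*(2*log(t) - 1)/4.
Then F(5) - F(1) = (25/4 - 25*log(5)/2) - (1/4) = 6 - 25*log(5)/2.

6 - 25*log(5)/2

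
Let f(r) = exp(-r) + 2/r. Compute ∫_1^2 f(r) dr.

-exp(-2) + exp(-1) + 2*log(2)

An antiderivative is F(r) = 2*log(r) - exp(-r).
Then F(2) - F(1) = (-exp(-2) + 2*log(2)) - (-exp(-1)) = -exp(-2) + exp(-1) + 2*log(2).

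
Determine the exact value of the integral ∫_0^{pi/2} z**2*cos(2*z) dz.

-pi/4

Integrate by parts twice (u = z^2, dv = cos(2*z) dz).
An antiderivative is F(z) = z**2*sin(2*z)/2 + z*cos(2*z)/2 - sin(2*z)/4.
Then F(pi/2) - F(0) = (-pi/4) - (0) = -pi/4.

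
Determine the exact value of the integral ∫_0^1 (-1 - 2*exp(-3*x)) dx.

-5/3 + 2*exp(-3)/3

An antiderivative is F(x) = -x + 2*exp(-3*x)/3.
Then F(1) - F(0) = (-1 + 2*exp(-3)/3) - (2/3) = -5/3 + 2*exp(-3)/3.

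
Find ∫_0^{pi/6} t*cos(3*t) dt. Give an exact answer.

-1/9 + pi/18

Integrate by parts once (u = t, dv = cos(3*t) dt).
An antiderivative is F(t) = t*sin(3*t)/3 + cos(3*t)/9.
Then F(pi/6) - F(0) = (pi/18) - (1/9) = -1/9 + pi/18.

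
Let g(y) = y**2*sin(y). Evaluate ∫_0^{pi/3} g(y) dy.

-1 - pi**2/18 + sqrt(3)*pi/3

Integrate by parts twice (u = y^2, dv = sin(y) dy).
An antiderivative is F(y) = -y**2*cos(y) + 2*y*sin(y) + 2*cos(y).
Then F(pi/3) - F(0) = (-pi**2/18 + 1 + sqrt(3)*pi/3) - (2) = -1 - pi**2/18 + sqrt(3)*pi/3.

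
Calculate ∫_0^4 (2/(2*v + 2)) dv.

log(5)

An antiderivative is F(v) = log(2*v + 2).
Then F(4) - F(0) = (log(10)) - (log(2)) = log(5).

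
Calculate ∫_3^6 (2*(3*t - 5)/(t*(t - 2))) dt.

7*log(2)

Factor the denominator: t**2 - 2*t = t(t - 2).
Partial fractions: 2*(3*t - 5)/(t*(t - 2)) = 5/t + 1/(t - 2).
An antiderivative is F(t) = 5*log(t) + log(t - 2).
Then F(6) - F(3) = (7*log(2) + 5*log(3)) - (5*log(3)) = 7*log(2).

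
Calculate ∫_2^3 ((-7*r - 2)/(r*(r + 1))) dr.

-8*log(2) + 3*log(3)

Factor the denominator: r**2 + r = (r + 1)r.
Partial fractions: (-7*r - 2)/(r*(r + 1)) = -5/(r + 1) - 2/r.
An antiderivative is F(r) = -2*log(r) - 5*log(r + 1).
Then F(3) - F(2) = (-10*log(2) - 2*log(3)) - (-5*log(3) - 2*log(2)) = -8*log(2) + 3*log(3).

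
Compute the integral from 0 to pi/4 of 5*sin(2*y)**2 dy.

5*pi/8

Use the identity sin^2(2*y) = (1 - cos(4*y))/2.
An antiderivative is F(y) = 5*y/2 - 5*sin(4*y)/8.
Then F(pi/4) - F(0) = (5*pi/8) - (0) = 5*pi/8.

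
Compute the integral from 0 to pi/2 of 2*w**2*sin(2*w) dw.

Integrate by parts twice (u = w^2, dv = 2*sin(2*w) dw).
An antiderivative is F(w) = -w**2*cos(2*w) + w*sin(2*w) + cos(2*w)/2.
Then F(pi/2) - F(0) = (-1/2 + pi**2/4) - (1/2) = -1 + pi**2/4.

-1 + pi**2/4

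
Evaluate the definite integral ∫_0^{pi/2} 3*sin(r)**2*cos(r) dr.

1

Let u = sin(r), so du = cos(r) dr. When r = 0, u = 0; when r = pi/2, u = 1.
The integral becomes 3·∫ u**2 du from 0 to 1, with antiderivative u**3.
Back in r: F(r) = sin(r)**3.
Then F(pi/2) - F(0) = (1) - (0) = 1.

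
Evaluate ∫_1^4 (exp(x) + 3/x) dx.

-exp(1) + log(64) + exp(4)

An antiderivative is F(x) = exp(x) + 3*log(x).
Then F(4) - F(1) = (log(64) + exp(4)) - (exp(1)) = -exp(1) + log(64) + exp(4).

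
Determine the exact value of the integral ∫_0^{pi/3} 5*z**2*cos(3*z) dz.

Integrate by parts twice (u = z^2, dv = 5*cos(3*z) dz).
An antiderivative is F(z) = 5*z**2*sin(3*z)/3 + 10*z*cos(3*z)/9 - 10*sin(3*z)/27.
Then F(pi/3) - F(0) = (-10*pi/27) - (0) = -10*pi/27.

-10*pi/27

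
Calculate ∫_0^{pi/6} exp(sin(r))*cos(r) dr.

Let u = sin(r), so du = cos(r) dr. When r = 0, u = 0; when r = pi/6, u = 1/2.
The integral becomes ∫ exp(u) du from 0 to 1/2, with antiderivative exp(u).
Back in r: F(r) = exp(sin(r)).
Then F(pi/6) - F(0) = (exp(1/2)) - (1) = -1 + exp(1/2).

-1 + exp(1/2)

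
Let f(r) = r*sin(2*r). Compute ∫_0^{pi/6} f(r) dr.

Integrate by parts once (u = r, dv = sin(2*r) dr).
An antiderivative is F(r) = -r*cos(2*r)/2 + sin(2*r)/4.
Then F(pi/6) - F(0) = (-pi/24 + sqrt(3)/8) - (0) = -pi/24 + sqrt(3)/8.

-pi/24 + sqrt(3)/8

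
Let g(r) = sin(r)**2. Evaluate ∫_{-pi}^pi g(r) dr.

Use the identity sin^2(r) = (1 - cos(2*r))/2.
An antiderivative is F(r) = r/2 - sin(2*r)/4.
Then F(pi) - F(-pi) = (pi/2) - (-pi/2) = pi.

pi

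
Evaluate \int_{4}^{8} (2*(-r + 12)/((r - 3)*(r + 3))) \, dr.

-5*log(11) + 3*log(5) + 5*log(7)

Factor the denominator: r**2 - 9 = (r + 3)(r - 3).
Partial fractions: 2*(-r + 12)/((r - 3)*(r + 3)) = -5/(r + 3) + 3/(r - 3).
An antiderivative is F(r) = 3*log(r - 3) - 5*log(r + 3).
Then F(8) - F(4) = (-5*log(11) + 3*log(5)) - (-5*log(7)) = -5*log(11) + 3*log(5) + 5*log(7).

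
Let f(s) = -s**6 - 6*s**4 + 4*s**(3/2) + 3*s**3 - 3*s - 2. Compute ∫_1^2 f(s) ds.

By the power rule, an antiderivative is F(s) = -s**7/7 + 8*s**(5/2)/5 - 6*s**5/5 + 3*s**4/4 - 3*s**2/2 - 2*s.
Then F(2) - F(1) = (-1914/35 + 32*sqrt(2)/5) - (-349/140) = -7307/140 + 32*sqrt(2)/5.

-7307/140 + 32*sqrt(2)/5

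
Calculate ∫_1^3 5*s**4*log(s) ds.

-242/5 + 243*log(3)

Integrate by parts once (u = ln s, dv = 5*s**4 ds).
An antiderivative is F(s) = s**5*(5*log(s) - 1)/5.
Then F(3) - F(1) = (-243/5 + 243*log(3)) - (-1/5) = -242/5 + 243*log(3).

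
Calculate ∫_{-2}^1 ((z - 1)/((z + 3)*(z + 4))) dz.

-13*log(2) + 5*log(5)

Factor the denominator: z**2 + 7*z + 12 = (z + 4)(z + 3).
Partial fractions: (z - 1)/((z + 3)*(z + 4)) = 5/(z + 4) - 4/(z + 3).
An antiderivative is F(z) = -4*log(z + 3) + 5*log(z + 4).
Then F(1) - F(-2) = (-8*log(2) + 5*log(5)) - (log(32)) = -13*log(2) + 5*log(5).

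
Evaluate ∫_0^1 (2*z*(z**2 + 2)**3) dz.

Let u = z**2 + 2, so du = 2*z dz. When z = 0, u = 2; when z = 1, u = 3.
The integral becomes ∫ u**3 du from 2 to 3, with antiderivative u**4/4.
Back in z: F(z) = (z**2 + 2)**4/4.
Then F(1) - F(0) = (81/4) - (4) = 65/4.

65/4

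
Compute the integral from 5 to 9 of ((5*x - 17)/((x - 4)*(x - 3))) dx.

Factor the denominator: x**2 - 7*x + 12 = (x - 3)(x - 4).
Partial fractions: (5*x - 17)/((x - 4)*(x - 3)) = 2/(x - 3) + 3/(x - 4).
An antiderivative is F(x) = 3*log(x - 4) + 2*log(x - 3).
Then F(9) - F(5) = (2*log(2) + 2*log(3) + 3*log(5)) - (log(4)) = 2*log(3) + 3*log(5).

2*log(3) + 3*log(5)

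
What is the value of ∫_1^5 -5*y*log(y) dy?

30 - 125*log(5)/2

Integrate by parts once (u = ln y, dv = -5*y dy).
An antiderivative is F(y) = -5*y**2*(2*log(y) - 1)/4.
Then F(5) - F(1) = (125/4 - 125*log(5)/2) - (5/4) = 30 - 125*log(5)/2.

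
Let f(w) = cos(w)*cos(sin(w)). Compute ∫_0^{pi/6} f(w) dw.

sin(1/2)

Let u = sin(w), so du = cos(w) dw. When w = 0, u = 0; when w = pi/6, u = 1/2.
The integral becomes ∫ cos(u) du from 0 to 1/2, with antiderivative sin(u).
Back in w: F(w) = sin(sin(w)).
Then F(pi/6) - F(0) = (sin(1/2)) - (0) = sin(1/2).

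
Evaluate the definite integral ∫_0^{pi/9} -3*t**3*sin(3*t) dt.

-pi/27 - sqrt(3)*pi**2/162 + pi**3/1458 + sqrt(3)/9

Integrate by parts 3 times (u = t^3, dv = -3*sin(3*t) dt).
An antiderivative is F(t) = t**3*cos(3*t) - t**2*sin(3*t) - 2*t*cos(3*t)/3 + 2*sin(3*t)/9.
Then F(pi/9) - F(0) = (-pi/27 - sqrt(3)*pi**2/162 + pi**3/1458 + sqrt(3)/9) - (0) = -pi/27 - sqrt(3)*pi**2/162 + pi**3/1458 + sqrt(3)/9.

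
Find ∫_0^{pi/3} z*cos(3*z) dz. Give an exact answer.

-2/9

Integrate by parts once (u = z, dv = cos(3*z) dz).
An antiderivative is F(z) = z*sin(3*z)/3 + cos(3*z)/9.
Then F(pi/3) - F(0) = (-1/9) - (1/9) = -2/9.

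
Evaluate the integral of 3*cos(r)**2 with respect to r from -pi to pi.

3*pi

Use the identity cos^2(r) = (1 + cos(2*r))/2.
An antiderivative is F(r) = 3*r/2 + 3*sin(2*r)/4.
Then F(pi) - F(-pi) = (3*pi/2) - (-3*pi/2) = 3*pi.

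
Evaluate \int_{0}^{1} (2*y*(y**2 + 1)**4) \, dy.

Let u = y**2 + 1, so du = 2*y dy. When y = 0, u = 1; when y = 1, u = 2.
The integral becomes ∫ u**4 du from 1 to 2, with antiderivative u**5/5.
Back in y: F(y) = (y**2 + 1)**5/5.
Then F(1) - F(0) = (32/5) - (1/5) = 31/5.

31/5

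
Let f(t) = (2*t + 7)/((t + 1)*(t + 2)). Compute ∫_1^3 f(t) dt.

Factor the denominator: t**2 + 3*t + 2 = (t + 2)(t + 1).
Partial fractions: (2*t + 7)/((t + 1)*(t + 2)) = -3/(t + 2) + 5/(t + 1).
An antiderivative is F(t) = 5*log(t + 1) - 3*log(t + 2).
Then F(3) - F(1) = (-3*log(5) + 10*log(2)) - (log(32/27)) = -3*log(5) + 3*log(3) + 5*log(2).

-3*log(5) + 3*log(3) + 5*log(2)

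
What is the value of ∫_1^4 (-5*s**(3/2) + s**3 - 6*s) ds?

-173/4

By the power rule, an antiderivative is F(s) = -2*s**(5/2) + s**4/4 - 3*s**2.
Then F(4) - F(1) = (-48) - (-19/4) = -173/4.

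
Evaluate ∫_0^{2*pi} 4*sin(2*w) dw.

An antiderivative is F(w) = -2*cos(2*w).
Then F(2*pi) - F(0) = (-2) - (-2) = 0.

0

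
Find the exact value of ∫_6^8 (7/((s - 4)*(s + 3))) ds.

Factor the denominator: s**2 - s - 12 = (s + 3)(s - 4).
Partial fractions: 7/((s - 4)*(s + 3)) = -1/(s + 3) + 1/(s - 4).
An antiderivative is F(s) = log(s - 4) - log(s + 3).
Then F(8) - F(6) = (log(4/11)) - (log(2/9)) = log(18/11).

log(18/11)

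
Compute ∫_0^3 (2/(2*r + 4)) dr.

log(5/2)

Let u = 2*r + 4, so du = 2 dr. When r = 0, u = 4; when r = 3, u = 10.
The integral becomes ∫ 1/u du from 4 to 10, with antiderivative log(u).
Back in r: F(r) = log(2*r + 4).
Then F(3) - F(0) = (log(10)) - (log(4)) = log(5/2).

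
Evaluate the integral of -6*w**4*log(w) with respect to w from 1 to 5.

Integrate by parts once (u = ln w, dv = -6*w**4 dw).
An antiderivative is F(w) = -6*w**5*(5*log(w) - 1)/25.
Then F(5) - F(1) = (750 - 3750*log(5)) - (6/25) = 18744/25 - 3750*log(5).

18744/25 - 3750*log(5)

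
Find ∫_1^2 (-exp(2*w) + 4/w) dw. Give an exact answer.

An antiderivative is F(w) = -exp(2*w)/2 + 4*log(w).
Then F(2) - F(1) = (-exp(4)/2 + log(16)) - (-exp(2)/2) = -exp(4)/2 + log(16) + exp(2)/2.

-exp(4)/2 + log(16) + exp(2)/2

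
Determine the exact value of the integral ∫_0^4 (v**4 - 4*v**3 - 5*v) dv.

By the power rule, an antiderivative is F(v) = v**5/5 - v**4 - 5*v**2/2.
Then F(4) - F(0) = (-456/5) - (0) = -456/5.

-456/5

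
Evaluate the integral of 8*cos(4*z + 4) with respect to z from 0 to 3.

Let u = 4*z + 4, so du = 4 dz. When z = 0, u = 4; when z = 3, u = 16.
The integral becomes 2·∫ cos(u) du from 4 to 16, with antiderivative 2*sin(u).
Back in z: F(z) = 2*sin(4*z + 4).
Then F(3) - F(0) = (2*sin(16)) - (2*sin(4)) = 2*sin(16) - 2*sin(4).

2*sin(16) - 2*sin(4)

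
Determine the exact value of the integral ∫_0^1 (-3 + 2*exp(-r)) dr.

-1 - 2*exp(-1)

An antiderivative is F(r) = -3*r - 2*exp(-r).
Then F(1) - F(0) = (-3 - 2*exp(-1)) - (-2) = -1 - 2*exp(-1).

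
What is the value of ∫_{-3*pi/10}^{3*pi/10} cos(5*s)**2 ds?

Use the identity cos^2(5*s) = (1 + cos(10*s))/2.
An antiderivative is F(s) = s/2 + sin(10*s)/20.
Then F(3*pi/10) - F(-3*pi/10) = (3*pi/20) - (-3*pi/20) = 3*pi/10.

3*pi/10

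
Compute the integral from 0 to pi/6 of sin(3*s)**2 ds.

pi/12

Use the identity sin^2(3*s) = (1 - cos(6*s))/2.
An antiderivative is F(s) = s/2 - sin(6*s)/12.
Then F(pi/6) - F(0) = (pi/12) - (0) = pi/12.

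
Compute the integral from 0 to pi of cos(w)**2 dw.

Use the identity cos^2(w) = (1 + cos(2*w))/2.
An antiderivative is F(w) = w/2 + sin(2*w)/4.
Then F(pi) - F(0) = (pi/2) - (0) = pi/2.

pi/2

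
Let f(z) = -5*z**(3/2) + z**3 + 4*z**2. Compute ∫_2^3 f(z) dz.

-18*sqrt(3) + 8*sqrt(2) + 499/12

By the power rule, an antiderivative is F(z) = -2*z**(5/2) + z**4/4 + 4*z**3/3.
Then F(3) - F(2) = (225/4 - 18*sqrt(3)) - (44/3 - 8*sqrt(2)) = -18*sqrt(3) + 8*sqrt(2) + 499/12.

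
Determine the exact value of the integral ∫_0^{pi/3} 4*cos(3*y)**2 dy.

Use the identity cos^2(3*y) = (1 + cos(6*y))/2.
An antiderivative is F(y) = 2*y + sin(6*y)/3.
Then F(pi/3) - F(0) = (2*pi/3) - (0) = 2*pi/3.

2*pi/3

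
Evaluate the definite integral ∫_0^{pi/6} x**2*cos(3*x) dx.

-2/27 + pi**2/108

Integrate by parts twice (u = x^2, dv = cos(3*x) dx).
An antiderivative is F(x) = x**2*sin(3*x)/3 + 2*x*cos(3*x)/9 - 2*sin(3*x)/27.
Then F(pi/6) - F(0) = (-2/27 + pi**2/108) - (0) = -2/27 + pi**2/108.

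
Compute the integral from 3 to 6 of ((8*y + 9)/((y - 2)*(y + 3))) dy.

3*log(3) + 7*log(2)

Factor the denominator: y**2 + y - 6 = (y + 3)(y - 2).
Partial fractions: (8*y + 9)/((y - 2)*(y + 3)) = 3/(y + 3) + 5/(y - 2).
An antiderivative is F(y) = 5*log(y - 2) + 3*log(y + 3).
Then F(6) - F(3) = (6*log(3) + 10*log(2)) - (3*log(2) + 3*log(3)) = 3*log(3) + 7*log(2).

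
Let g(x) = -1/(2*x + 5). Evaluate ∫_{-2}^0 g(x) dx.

An antiderivative is F(x) = -log(2*x + 5)/2.
Then F(0) - F(-2) = (-log(5)/2) - (0) = -log(5)/2.

-log(5)/2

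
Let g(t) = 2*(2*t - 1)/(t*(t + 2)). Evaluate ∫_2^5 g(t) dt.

Factor the denominator: t**2 + 2*t = (t + 2)t.
Partial fractions: 2*(2*t - 1)/(t*(t + 2)) = 5/(t + 2) - 1/t.
An antiderivative is F(t) = -log(t) + 5*log(t + 2).
Then F(5) - F(2) = (-log(5) + 5*log(7)) - (9*log(2)) = -9*log(2) - log(5) + 5*log(7).

-9*log(2) - log(5) + 5*log(7)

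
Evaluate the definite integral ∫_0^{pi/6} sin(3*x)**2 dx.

Use the identity sin^2(3*x) = (1 - cos(6*x))/2.
An antiderivative is F(x) = x/2 - sin(6*x)/12.
Then F(pi/6) - F(0) = (pi/12) - (0) = pi/12.

pi/12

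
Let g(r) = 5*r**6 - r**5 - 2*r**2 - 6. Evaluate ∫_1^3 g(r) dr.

29626/21

By the power rule, an antiderivative is F(r) = 5*r**7/7 - r**6/6 - 2*r**3/3 - 6*r.
Then F(3) - F(1) = (19665/14) - (-257/42) = 29626/21.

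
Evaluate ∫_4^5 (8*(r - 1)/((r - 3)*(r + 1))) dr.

Factor the denominator: r**2 - 2*r - 3 = (r + 1)(r - 3).
Partial fractions: 8*(r - 1)/((r - 3)*(r + 1)) = 4/(r + 1) + 4/(r - 3).
An antiderivative is F(r) = 4*log(r - 3) + 4*log(r + 1).
Then F(5) - F(4) = (4*log(3) + 8*log(2)) - (4*log(5)) = -4*log(5) + 4*log(3) + 8*log(2).

-4*log(5) + 4*log(3) + 8*log(2)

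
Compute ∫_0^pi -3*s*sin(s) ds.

-3*pi

Integrate by parts once (u = s, dv = -3*sin(s) ds).
An antiderivative is F(s) = 3*s*cos(s) - 3*sin(s).
Then F(pi) - F(0) = (-3*pi) - (0) = -3*pi.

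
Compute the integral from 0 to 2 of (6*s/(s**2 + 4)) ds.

log(8)

Let u = s**2 + 4, so du = 2*s ds. When s = 0, u = 4; when s = 2, u = 8.
The integral becomes 3·∫ 1/u du from 4 to 8, with antiderivative 3*log(u).
Back in s: F(s) = 3*log(s**2 + 4).
Then F(2) - F(0) = (9*log(2)) - (log(64)) = log(8).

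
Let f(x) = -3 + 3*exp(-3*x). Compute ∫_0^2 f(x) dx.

-5 - exp(-6)

An antiderivative is F(x) = -3*x - exp(-3*x).
Then F(2) - F(0) = (-6 - exp(-6)) - (-1) = -5 - exp(-6).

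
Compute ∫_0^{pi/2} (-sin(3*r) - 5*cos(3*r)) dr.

4/3

An antiderivative is F(r) = -5*sin(3*r)/3 + cos(3*r)/3.
Then F(pi/2) - F(0) = (5/3) - (1/3) = 4/3.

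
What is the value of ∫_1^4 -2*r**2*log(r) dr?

Integrate by parts once (u = ln r, dv = -2*r**2 dr).
An antiderivative is F(r) = -2*r**3*(3*log(r) - 1)/9.
Then F(4) - F(1) = (128/9 - 256*log(2)/3) - (2/9) = 14 - 256*log(2)/3.

14 - 256*log(2)/3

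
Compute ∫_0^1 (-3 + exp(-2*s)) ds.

-5/2 - exp(-2)/2

An antiderivative is F(s) = -3*s - exp(-2*s)/2.
Then F(1) - F(0) = (-3 - exp(-2)/2) - (-1/2) = -5/2 - exp(-2)/2.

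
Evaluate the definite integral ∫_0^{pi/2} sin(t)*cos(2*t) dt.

Use the identity sin(t)cos(2*t) = [sin(3*t) + sin(-t)]/2.
An antiderivative is F(t) = cos(t)/2 - cos(3*t)/6.
Then F(pi/2) - F(0) = (0) - (1/3) = -1/3.

-1/3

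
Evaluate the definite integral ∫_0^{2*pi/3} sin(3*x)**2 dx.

Use the identity sin^2(3*x) = (1 - cos(6*x))/2.
An antiderivative is F(x) = x/2 - sin(6*x)/12.
Then F(2*pi/3) - F(0) = (pi/3) - (0) = pi/3.

pi/3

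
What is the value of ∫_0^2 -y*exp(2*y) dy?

Integrate by parts once (u = y, dv = -exp(2*y) dy).
An antiderivative is F(y) = (-2*y + 1)*exp(2*y)/4.
Then F(2) - F(0) = (-3*exp(4)/4) - (1/4) = -3*exp(4)/4 - 1/4.

-3*exp(4)/4 - 1/4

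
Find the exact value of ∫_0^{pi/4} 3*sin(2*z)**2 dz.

Use the identity sin^2(2*z) = (1 - cos(4*z))/2.
An antiderivative is F(z) = 3*z/2 - 3*sin(4*z)/8.
Then F(pi/4) - F(0) = (3*pi/8) - (0) = 3*pi/8.

3*pi/8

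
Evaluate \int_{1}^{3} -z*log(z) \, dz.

2 - 9*log(3)/2

Integrate by parts once (u = ln z, dv = -z dz).
An antiderivative is F(z) = -z**2*(2*log(z) - 1)/4.
Then F(3) - F(1) = (9/4 - 9*log(3)/2) - (1/4) = 2 - 9*log(3)/2.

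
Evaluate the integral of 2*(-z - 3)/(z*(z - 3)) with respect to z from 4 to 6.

Factor the denominator: z**2 - 3*z = z(z - 3).
Partial fractions: 2*(-z - 3)/(z*(z - 3)) = 2/z - 4/(z - 3).
An antiderivative is F(z) = 2*log(z) - 4*log(z - 3).
Then F(6) - F(4) = (log(4/9)) - (log(16)) = -log(36).

-log(36)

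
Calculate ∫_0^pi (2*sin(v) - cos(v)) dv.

An antiderivative is F(v) = -sin(v) - 2*cos(v).
Then F(pi) - F(0) = (2) - (-2) = 4.

4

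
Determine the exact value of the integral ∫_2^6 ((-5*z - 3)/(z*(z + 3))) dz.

Factor the denominator: z**2 + 3*z = (z + 3)z.
Partial fractions: (-5*z - 3)/(z*(z + 3)) = -4/(z + 3) - 1/z.
An antiderivative is F(z) = -log(z) - 4*log(z + 3).
Then F(6) - F(2) = (-9*log(3) - log(2)) - (-4*log(5) - log(2)) = -9*log(3) + 4*log(5).

-9*log(3) + 4*log(5)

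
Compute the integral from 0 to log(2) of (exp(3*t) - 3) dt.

7/3 - log(8)

An antiderivative is F(t) = exp(3*t)/3 - 3*t.
Then F(log(2)) - F(0) = (8/3 - log(8)) - (1/3) = 7/3 - log(8).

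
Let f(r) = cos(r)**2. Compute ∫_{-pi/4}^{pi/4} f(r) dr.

1/2 + pi/4

Use the identity cos^2(r) = (1 + cos(2*r))/2.
An antiderivative is F(r) = r/2 + sin(2*r)/4.
Then F(pi/4) - F(-pi/4) = (1/4 + pi/8) - (-pi/8 - 1/4) = 1/2 + pi/4.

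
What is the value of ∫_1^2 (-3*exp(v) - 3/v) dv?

-3*exp(2) - 3*log(2) + 3*exp(1)

An antiderivative is F(v) = -3*exp(v) - 3*log(v).
Then F(2) - F(1) = (-3*exp(2) - 3*log(2)) - (-3*exp(1)) = -3*exp(2) - 3*log(2) + 3*exp(1).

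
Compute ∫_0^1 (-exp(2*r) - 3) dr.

An antiderivative is F(r) = -exp(2*r)/2 - 3*r.
Then F(1) - F(0) = (-exp(2)/2 - 3) - (-1/2) = -exp(2)/2 - 5/2.

-exp(2)/2 - 5/2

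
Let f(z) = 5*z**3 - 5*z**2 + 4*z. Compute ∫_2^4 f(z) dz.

By the power rule, an antiderivative is F(z) = 5*z**4/4 - 5*z**3/3 + 2*z**2.
Then F(4) - F(2) = (736/3) - (44/3) = 692/3.

692/3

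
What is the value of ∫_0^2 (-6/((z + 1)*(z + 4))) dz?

Factor the denominator: z**2 + 5*z + 4 = (z + 4)(z + 1).
Partial fractions: -6/((z + 1)*(z + 4)) = 2/(z + 4) - 2/(z + 1).
An antiderivative is F(z) = -2*log(z + 1) + 2*log(z + 4).
Then F(2) - F(0) = (log(4)) - (log(16)) = -log(4).

-log(4)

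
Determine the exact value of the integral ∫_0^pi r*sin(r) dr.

Integrate by parts once (u = r, dv = sin(r) dr).
An antiderivative is F(r) = -r*cos(r) + sin(r).
Then F(pi) - F(0) = (pi) - (0) = pi.

pi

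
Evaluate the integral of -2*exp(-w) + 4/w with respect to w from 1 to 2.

-2*exp(-1) + 2*exp(-2) + 4*log(2)

An antiderivative is F(w) = 4*log(w) + 2*exp(-w).
Then F(2) - F(1) = (2*exp(-2) + 4*log(2)) - (2*exp(-1)) = -2*exp(-1) + 2*exp(-2) + 4*log(2).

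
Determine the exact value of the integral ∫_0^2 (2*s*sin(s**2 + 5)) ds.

cos(5) - cos(9)

Let u = s**2 + 5, so du = 2*s ds. When s = 0, u = 5; when s = 2, u = 9.
The integral becomes ∫ sin(u) du from 5 to 9, with antiderivative -cos(u).
Back in s: F(s) = -cos(s**2 + 5).
Then F(2) - F(0) = (-cos(9)) - (-cos(5)) = cos(5) - cos(9).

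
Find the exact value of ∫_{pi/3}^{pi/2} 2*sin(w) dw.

1

An antiderivative is F(w) = -2*cos(w).
Then F(pi/2) - F(pi/3) = (0) - (-1) = 1.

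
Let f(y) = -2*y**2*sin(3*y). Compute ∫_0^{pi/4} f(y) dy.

Integrate by parts twice (u = y^2, dv = -2*sin(3*y) dy).
An antiderivative is F(y) = 2*y**2*cos(3*y)/3 - 4*y*sin(3*y)/9 - 4*cos(3*y)/27.
Then F(pi/4) - F(0) = (sqrt(2)*(-9*pi**2 - 24*pi + 32)/432) - (-4/27) = -sqrt(2)*pi**2/48 - sqrt(2)*pi/18 + 2*sqrt(2)/27 + 4/27.

-sqrt(2)*pi**2/48 - sqrt(2)*pi/18 + 2*sqrt(2)/27 + 4/27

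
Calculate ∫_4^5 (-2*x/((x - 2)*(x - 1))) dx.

Factor the denominator: x**2 - 3*x + 2 = (x - 1)(x - 2).
Partial fractions: -2*x/((x - 2)*(x - 1)) = 2/(x - 1) - 4/(x - 2).
An antiderivative is F(x) = -4*log(x - 2) + 2*log(x - 1).
Then F(5) - F(4) = (log(16/81)) - (log(9/16)) = -6*log(3) + 8*log(2).

-6*log(3) + 8*log(2)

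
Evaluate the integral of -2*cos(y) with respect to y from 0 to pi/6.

-1

An antiderivative is F(y) = -2*sin(y).
Then F(pi/6) - F(0) = (-1) - (0) = -1.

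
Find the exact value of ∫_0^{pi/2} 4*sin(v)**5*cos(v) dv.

2/3

Let u = sin(v), so du = cos(v) dv. When v = 0, u = 0; when v = pi/2, u = 1.
The integral becomes 4·∫ u**5 du from 0 to 1, with antiderivative 2*u**6/3.
Back in v: F(v) = 2*sin(v)**6/3.
Then F(pi/2) - F(0) = (2/3) - (0) = 2/3.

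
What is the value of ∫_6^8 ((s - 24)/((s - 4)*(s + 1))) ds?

Factor the denominator: s**2 - 3*s - 4 = (s + 1)(s - 4).
Partial fractions: (s - 24)/((s - 4)*(s + 1)) = 5/(s + 1) - 4/(s - 4).
An antiderivative is F(s) = -4*log(s - 4) + 5*log(s + 1).
Then F(8) - F(6) = (-8*log(2) + 10*log(3)) - (-4*log(2) + 5*log(7)) = -5*log(7) - 4*log(2) + 10*log(3).

-5*log(7) - 4*log(2) + 10*log(3)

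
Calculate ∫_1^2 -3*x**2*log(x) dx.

7/3 - 8*log(2)

Integrate by parts once (u = ln x, dv = -3*x**2 dx).
An antiderivative is F(x) = -x**3*(3*log(x) - 1)/3.
Then F(2) - F(1) = (8/3 - 8*log(2)) - (1/3) = 7/3 - 8*log(2).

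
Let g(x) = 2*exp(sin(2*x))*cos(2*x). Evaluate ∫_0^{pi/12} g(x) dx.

Let u = sin(2*x), so du = 2*cos(2*x) dx. When x = 0, u = 0; when x = pi/12, u = 1/2.
The integral becomes ∫ exp(u) du from 0 to 1/2, with antiderivative exp(u).
Back in x: F(x) = exp(sin(2*x)).
Then F(pi/12) - F(0) = (exp(1/2)) - (1) = -1 + exp(1/2).

-1 + exp(1/2)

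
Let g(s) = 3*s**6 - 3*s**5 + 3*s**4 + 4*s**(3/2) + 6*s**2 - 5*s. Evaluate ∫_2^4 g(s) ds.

198774/35 - 32*sqrt(2)/5

By the power rule, an antiderivative is F(s) = 3*s**7/7 - s**6/2 + 8*s**(5/2)/5 + 3*s**5/5 + 2*s**3 - 5*s**2/2.
Then F(4) - F(2) = (200456/35) - (32*sqrt(2)/5 + 1682/35) = 198774/35 - 32*sqrt(2)/5.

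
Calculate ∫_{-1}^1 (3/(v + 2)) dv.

log(27)

An antiderivative is F(v) = 3*log(v + 2).
Then F(1) - F(-1) = (log(27)) - (0) = log(27).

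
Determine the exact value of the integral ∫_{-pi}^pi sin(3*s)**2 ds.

Use the identity sin^2(3*s) = (1 - cos(6*s))/2.
An antiderivative is F(s) = s/2 - sin(6*s)/12.
Then F(pi) - F(-pi) = (pi/2) - (-pi/2) = pi.

pi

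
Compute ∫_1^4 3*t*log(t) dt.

Integrate by parts once (u = ln t, dv = 3*t dt).
An antiderivative is F(t) = 3*t**2*(2*log(t) - 1)/4.
Then F(4) - F(1) = (-12 + 48*log(2)) - (-3/4) = -45/4 + 48*log(2).

-45/4 + 48*log(2)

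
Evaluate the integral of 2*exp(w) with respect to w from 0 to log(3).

4

An antiderivative is F(w) = 2*exp(w).
Then F(log(3)) - F(0) = (6) - (2) = 4.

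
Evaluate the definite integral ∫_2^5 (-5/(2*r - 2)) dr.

An antiderivative is F(r) = -5*log(2*r - 2)/2.
Then F(5) - F(2) = (-15*log(2)/2) - (-5*log(2)/2) = -log(32).

-log(32)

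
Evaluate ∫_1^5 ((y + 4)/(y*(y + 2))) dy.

log(75/7)

Factor the denominator: y**2 + 2*y = (y + 2)y.
Partial fractions: (y + 4)/(y*(y + 2)) = -1/(y + 2) + 2/y.
An antiderivative is F(y) = 2*log(y) - log(y + 2).
Then F(5) - F(1) = (log(25/7)) - (-log(3)) = log(75/7).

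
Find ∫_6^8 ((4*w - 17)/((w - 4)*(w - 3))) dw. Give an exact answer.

Factor the denominator: w**2 - 7*w + 12 = (w - 3)(w - 4).
Partial fractions: (4*w - 17)/((w - 4)*(w - 3)) = 5/(w - 3) - 1/(w - 4).
An antiderivative is F(w) = -log(w - 4) + 5*log(w - 3).
Then F(8) - F(6) = (-2*log(2) + 5*log(5)) - (-log(2) + 5*log(3)) = -5*log(3) - log(2) + 5*log(5).

-5*log(3) - log(2) + 5*log(5)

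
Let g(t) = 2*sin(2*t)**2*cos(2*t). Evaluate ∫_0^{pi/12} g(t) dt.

Let u = sin(2*t), so du = 2*cos(2*t) dt. When t = 0, u = 0; when t = pi/12, u = 1/2.
The integral becomes ∫ u**2 du from 0 to 1/2, with antiderivative u**3/3.
Back in t: F(t) = sin(2*t)**3/3.
Then F(pi/12) - F(0) = (1/24) - (0) = 1/24.

1/24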